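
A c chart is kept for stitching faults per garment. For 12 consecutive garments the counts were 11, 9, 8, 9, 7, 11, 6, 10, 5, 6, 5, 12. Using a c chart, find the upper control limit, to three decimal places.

16.867

c̄ = (11 + 9 + 8 + 9 + 7 + 11 + 6 + 10 + 5 + 6 + 5 + 12) / 12 = 99 / 12 = 8.2500
UCL = c̄ + 3√c̄ = 8.2500 + 3 × √8.2500 = 8.2500 + 3 × 2.8723 = 16.8668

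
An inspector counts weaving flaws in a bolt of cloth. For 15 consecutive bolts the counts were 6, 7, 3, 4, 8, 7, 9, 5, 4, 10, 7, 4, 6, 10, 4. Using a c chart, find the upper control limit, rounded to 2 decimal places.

c̄ = (6 + 7 + 3 + 4 + 8 + 7 + 9 + 5 + 4 + 10 + 7 + 4 + 6 + 10 + 4) / 15 = 94 / 15 = 6.2667
UCL = c̄ + 3√c̄ = 6.2667 + 3 × √6.2667 = 6.2667 + 3 × 2.5033 = 13.7767

13.78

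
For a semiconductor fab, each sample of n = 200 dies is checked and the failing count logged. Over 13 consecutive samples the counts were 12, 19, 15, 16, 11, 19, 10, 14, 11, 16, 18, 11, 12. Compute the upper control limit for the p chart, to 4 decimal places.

0.1252

p̄ = Σdᵢ / (k·n) = 184 / (13 × 200) = 0.07077
UCL = p̄ + 3·√(p̄(1−p̄)/n) = 0.07077 + 3 × √(0.07077×0.92923/200) = 0.07077 + 3 × 0.01813 = 0.12517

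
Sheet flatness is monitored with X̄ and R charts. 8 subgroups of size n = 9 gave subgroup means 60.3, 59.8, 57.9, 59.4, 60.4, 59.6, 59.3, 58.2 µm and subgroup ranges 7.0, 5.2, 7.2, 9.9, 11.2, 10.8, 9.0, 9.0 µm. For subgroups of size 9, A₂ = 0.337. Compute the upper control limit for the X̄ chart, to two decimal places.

X̄̄ = (60.3 + 59.8 + 57.9 + 59.4 + 60.4 + 59.6 + 59.3 + 58.2) / 8 = 474.9000 / 8 = 59.3625
R̄ = (7.0 + 5.2 + 7.2 + 9.9 + 11.2 + 10.8 + 9.0 + 9.0) / 8 = 69.3000 / 8 = 8.6625
UCL = X̄̄ + A₂·R̄ = 59.3625 + 0.337 × 8.6625 = 62.2818

62.28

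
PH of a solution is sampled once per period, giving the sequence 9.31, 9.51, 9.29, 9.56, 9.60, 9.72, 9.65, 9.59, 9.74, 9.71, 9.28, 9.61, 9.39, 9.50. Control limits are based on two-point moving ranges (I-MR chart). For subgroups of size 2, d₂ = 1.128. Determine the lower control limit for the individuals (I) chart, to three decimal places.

X̄ = (9.31 + 9.51 + 9.29 + 9.56 + 9.60 + 9.72 + 9.65 + 9.59 + 9.74 + 9.71 + 9.28 + 9.61 + 9.39 + 9.50) / 14 = 9.5329
Moving ranges: 0.20, 0.22, 0.27, 0.04, 0.12, 0.07, 0.06, 0.15, 0.03, 0.43, 0.33, 0.22, 0.11; M̄R̄ = 2.2500 / 13 = 0.1731
LCL = X̄ − 3·M̄R̄/d₂ = 9.5329 − 3 × 0.1731 / 1.128 = 9.0725

9.073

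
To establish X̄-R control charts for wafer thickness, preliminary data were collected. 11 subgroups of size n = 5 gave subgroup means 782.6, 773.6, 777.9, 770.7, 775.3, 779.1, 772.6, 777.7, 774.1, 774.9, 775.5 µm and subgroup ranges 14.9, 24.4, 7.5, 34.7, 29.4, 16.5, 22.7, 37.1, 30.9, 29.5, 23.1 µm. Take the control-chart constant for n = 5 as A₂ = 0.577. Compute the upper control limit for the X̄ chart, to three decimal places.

X̄̄ = (782.6 + 773.6 + 777.9 + 770.7 + 775.3 + 779.1 + 772.6 + 777.7 + 774.1 + 774.9 + 775.5) / 11 = 8534.0000 / 11 = 775.8182
R̄ = (14.9 + 24.4 + 7.5 + 34.7 + 29.4 + 16.5 + 22.7 + 37.1 + 30.9 + 29.5 + 23.1) / 11 = 270.7000 / 11 = 24.6091
UCL = X̄̄ + A₂·R̄ = 775.8182 + 0.577 × 24.6091 = 790.0176

790.018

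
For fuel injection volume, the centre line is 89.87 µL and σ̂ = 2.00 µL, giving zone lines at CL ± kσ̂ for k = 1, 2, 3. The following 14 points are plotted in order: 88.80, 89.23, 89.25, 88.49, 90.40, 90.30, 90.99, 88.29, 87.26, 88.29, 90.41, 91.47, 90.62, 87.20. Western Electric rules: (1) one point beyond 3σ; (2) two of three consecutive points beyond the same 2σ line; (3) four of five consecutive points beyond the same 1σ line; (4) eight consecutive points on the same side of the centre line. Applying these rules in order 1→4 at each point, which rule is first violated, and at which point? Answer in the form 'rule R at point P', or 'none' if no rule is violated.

none

Zone of each point (C = within 1σ̂, B = 1σ̂–2σ̂, A = 2σ̂–3σ̂, * = beyond 3σ̂; sign = side of CL): 1:-C, 2:-C, 3:-C, 4:-C, 5:+C, 6:+C, 7:+C, 8:-C, 9:-B, 10:-C, 11:+C, 12:+C, 13:+C, 14:-B
No rule fires across all 14 points.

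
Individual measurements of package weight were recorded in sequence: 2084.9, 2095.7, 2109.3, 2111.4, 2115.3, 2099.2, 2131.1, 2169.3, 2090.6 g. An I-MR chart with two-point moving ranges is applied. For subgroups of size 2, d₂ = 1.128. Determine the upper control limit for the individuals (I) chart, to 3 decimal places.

X̄ = (2084.9 + 2095.7 + 2109.3 + 2111.4 + 2115.3 + 2099.2 + 2131.1 + 2169.3 + 2090.6) / 9 = 2111.8667
Moving ranges: 10.8, 13.6, 2.1, 3.9, 16.1, 31.9, 38.2, 78.7; M̄R̄ = 195.3000 / 8 = 24.4125
UCL = X̄ + 3·M̄R̄/d₂ = 2111.8667 + 3 × 24.4125 / 1.128 = 2176.7935

2176.794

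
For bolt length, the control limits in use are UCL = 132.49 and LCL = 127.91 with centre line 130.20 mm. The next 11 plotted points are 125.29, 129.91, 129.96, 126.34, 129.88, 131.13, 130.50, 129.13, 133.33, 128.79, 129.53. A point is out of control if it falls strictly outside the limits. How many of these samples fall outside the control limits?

3

Compare each point to [127.91, 132.49]: sample 1 = 125.29 < LCL; sample 4 = 126.34 < LCL; sample 9 = 133.33 > UCL.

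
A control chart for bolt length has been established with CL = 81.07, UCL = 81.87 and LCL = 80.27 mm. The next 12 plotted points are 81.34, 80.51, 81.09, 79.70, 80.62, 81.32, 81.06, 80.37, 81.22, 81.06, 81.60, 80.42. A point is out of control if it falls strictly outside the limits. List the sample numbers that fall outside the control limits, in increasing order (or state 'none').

Compare each point to [80.27, 81.87]: sample 4 = 79.70 < LCL.

4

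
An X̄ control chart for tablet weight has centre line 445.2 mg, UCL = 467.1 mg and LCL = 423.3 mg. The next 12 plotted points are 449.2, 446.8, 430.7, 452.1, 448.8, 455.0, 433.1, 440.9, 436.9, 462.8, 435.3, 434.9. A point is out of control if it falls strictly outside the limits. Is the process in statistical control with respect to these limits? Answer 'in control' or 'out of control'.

in control

All 12 points lie within [423.3, 467.1].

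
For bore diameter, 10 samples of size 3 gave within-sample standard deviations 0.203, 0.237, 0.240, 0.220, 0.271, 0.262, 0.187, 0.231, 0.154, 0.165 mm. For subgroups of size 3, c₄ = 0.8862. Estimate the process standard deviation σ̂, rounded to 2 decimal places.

0.24

s̄ = (0.203 + 0.237 + 0.240 + 0.220 + 0.271 + 0.262 + 0.187 + 0.231 + 0.154 + 0.165) / 10 = 0.2170
σ̂ = s̄ / c₄ = 0.2170 / 0.8862 = 0.2449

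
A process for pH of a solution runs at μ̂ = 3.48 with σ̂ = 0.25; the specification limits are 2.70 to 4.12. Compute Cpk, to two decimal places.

0.85

Cpu = (USL − μ̂) / (3σ̂) = (4.12 − 3.48) / (3 × 0.25) = 0.8533; Cpl = (μ̂ − LSL) / (3σ̂) = (3.48 − 2.70) / (3 × 0.25) = 1.0400; Cpk = min(Cpu, Cpl) = 0.8533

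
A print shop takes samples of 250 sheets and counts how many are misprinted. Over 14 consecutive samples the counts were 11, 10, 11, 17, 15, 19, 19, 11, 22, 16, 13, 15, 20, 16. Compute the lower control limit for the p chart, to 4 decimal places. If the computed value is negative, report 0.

0.0159

p̄ = Σdᵢ / (k·n) = 215 / (14 × 250) = 0.06143
LCL = p̄ − 3·√(p̄(1−p̄)/n) = 0.06143 − 3 × 0.01519 = 0.01587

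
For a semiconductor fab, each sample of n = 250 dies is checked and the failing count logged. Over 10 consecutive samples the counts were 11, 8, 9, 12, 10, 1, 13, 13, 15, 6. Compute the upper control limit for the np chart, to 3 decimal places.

p̄ = Σdᵢ / (k·n) = 98 / (10 × 250) = 0.03920
UCL = np̄ + 3·√(np̄(1−p̄)) = 9.8000 + 3 × √(9.8000×0.96080) = 9.8000 + 3 × 3.0685 = 19.0056

19.006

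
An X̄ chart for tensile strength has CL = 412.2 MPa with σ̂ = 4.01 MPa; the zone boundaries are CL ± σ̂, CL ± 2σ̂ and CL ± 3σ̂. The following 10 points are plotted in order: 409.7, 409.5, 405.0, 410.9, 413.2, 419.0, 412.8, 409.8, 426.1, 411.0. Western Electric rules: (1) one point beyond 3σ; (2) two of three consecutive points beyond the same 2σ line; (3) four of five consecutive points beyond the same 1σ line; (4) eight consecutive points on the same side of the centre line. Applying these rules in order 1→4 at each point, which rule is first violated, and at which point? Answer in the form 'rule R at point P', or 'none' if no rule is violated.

Zone of each point (C = within 1σ̂, B = 1σ̂–2σ̂, A = 2σ̂–3σ̂, * = beyond 3σ̂; sign = side of CL): 1:-C, 2:-C, 3:-B, 4:-C, 5:+C, 6:+B, 7:+C, 8:-C, 9:+*, 10:-C
Rule 1 (one point beyond the 3σ limits) is satisfied at point 9.

rule 1 at point 9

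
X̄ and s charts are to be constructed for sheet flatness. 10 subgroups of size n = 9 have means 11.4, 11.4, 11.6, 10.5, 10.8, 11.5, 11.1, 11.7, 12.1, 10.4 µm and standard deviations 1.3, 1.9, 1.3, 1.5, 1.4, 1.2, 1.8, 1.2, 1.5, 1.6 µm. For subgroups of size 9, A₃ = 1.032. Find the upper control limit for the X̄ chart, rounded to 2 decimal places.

12.77

X̄̄ = (11.4 + 11.4 + 11.6 + 10.5 + 10.8 + 11.5 + 11.1 + 11.7 + 12.1 + 10.4) / 10 = 11.2500
s̄ = (1.3 + 1.9 + 1.3 + 1.5 + 1.4 + 1.2 + 1.8 + 1.2 + 1.5 + 1.6) / 10 = 1.4700
UCL = X̄̄ + A₃·s̄ = 11.2500 + 1.032 × 1.4700 = 12.7670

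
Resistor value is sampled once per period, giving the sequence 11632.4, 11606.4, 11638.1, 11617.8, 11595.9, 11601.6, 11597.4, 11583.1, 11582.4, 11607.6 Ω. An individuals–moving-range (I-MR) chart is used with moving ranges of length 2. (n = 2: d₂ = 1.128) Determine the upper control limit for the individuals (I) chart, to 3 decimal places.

11650.596

X̄ = (11632.4 + 11606.4 + 11638.1 + 11617.8 + 11595.9 + 11601.6 + 11597.4 + 11583.1 + 11582.4 + 11607.6) / 10 = 11606.2700
Moving ranges: 26.0, 31.7, 20.3, 21.9, 5.7, 4.2, 14.3, 0.7, 25.2; M̄R̄ = 150.0000 / 9 = 16.6667
UCL = X̄ + 3·M̄R̄/d₂ = 11606.2700 + 3 × 16.6667 / 1.128 = 11650.5962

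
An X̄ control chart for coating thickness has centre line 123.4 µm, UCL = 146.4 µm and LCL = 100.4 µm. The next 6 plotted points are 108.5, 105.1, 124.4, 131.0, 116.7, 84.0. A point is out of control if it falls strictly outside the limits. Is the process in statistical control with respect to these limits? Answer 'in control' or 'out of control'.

out of control

Compare each point to [100.4, 146.4]: sample 6 = 84.0 < LCL.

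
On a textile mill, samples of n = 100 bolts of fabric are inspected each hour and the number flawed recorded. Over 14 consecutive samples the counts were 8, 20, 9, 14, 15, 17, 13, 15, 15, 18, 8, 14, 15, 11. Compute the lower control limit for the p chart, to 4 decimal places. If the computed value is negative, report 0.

p̄ = Σdᵢ / (k·n) = 192 / (14 × 100) = 0.13714
LCL = p̄ − 3·√(p̄(1−p̄)/n) = 0.13714 − 3 × 0.03440 = 0.03394

0.0339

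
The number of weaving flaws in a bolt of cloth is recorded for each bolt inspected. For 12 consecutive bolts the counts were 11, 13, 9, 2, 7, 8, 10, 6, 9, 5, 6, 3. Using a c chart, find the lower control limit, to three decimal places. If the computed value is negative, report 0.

c̄ = (11 + 13 + 9 + 2 + 7 + 8 + 10 + 6 + 9 + 5 + 6 + 3) / 12 = 89 / 12 = 7.4167
LCL = c̄ − 3√c̄ = 7.4167 − 3 × 2.7234 = -0.7534 → 0 (cannot be negative)

0.000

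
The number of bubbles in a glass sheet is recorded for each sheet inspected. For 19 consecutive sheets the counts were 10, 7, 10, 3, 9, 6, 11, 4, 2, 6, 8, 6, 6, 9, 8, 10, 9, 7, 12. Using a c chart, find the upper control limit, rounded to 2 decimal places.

15.76

c̄ = (10 + 7 + 10 + 3 + 9 + 6 + 11 + 4 + 2 + 6 + 8 + 6 + 6 + 9 + 8 + 10 + 9 + 7 + 12) / 19 = 143 / 19 = 7.5263
UCL = c̄ + 3√c̄ = 7.5263 + 3 × √7.5263 = 7.5263 + 3 × 2.7434 = 15.7566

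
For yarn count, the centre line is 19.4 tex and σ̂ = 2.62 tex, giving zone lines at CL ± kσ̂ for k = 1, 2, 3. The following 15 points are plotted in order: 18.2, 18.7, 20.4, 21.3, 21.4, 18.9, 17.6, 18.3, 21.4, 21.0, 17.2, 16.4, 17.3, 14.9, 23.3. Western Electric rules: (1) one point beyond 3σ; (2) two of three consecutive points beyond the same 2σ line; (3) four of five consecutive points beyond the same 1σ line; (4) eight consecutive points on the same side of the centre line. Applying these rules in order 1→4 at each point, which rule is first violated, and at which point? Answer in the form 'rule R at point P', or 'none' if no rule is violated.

none

Zone of each point (C = within 1σ̂, B = 1σ̂–2σ̂, A = 2σ̂–3σ̂, * = beyond 3σ̂; sign = side of CL): 1:-C, 2:-C, 3:+C, 4:+C, 5:+C, 6:-C, 7:-C, 8:-C, 9:+C, 10:+C, 11:-C, 12:-B, 13:-C, 14:-B, 15:+B
No rule fires across all 15 points.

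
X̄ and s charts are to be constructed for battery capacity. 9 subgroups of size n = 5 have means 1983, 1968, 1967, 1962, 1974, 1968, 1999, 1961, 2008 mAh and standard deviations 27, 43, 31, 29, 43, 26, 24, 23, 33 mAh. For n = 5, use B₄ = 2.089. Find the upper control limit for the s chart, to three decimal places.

s̄ = (27 + 43 + 31 + 29 + 43 + 26 + 24 + 23 + 33) / 9 = 31.0000
UCL_s = B₄·s̄ = 2.089 × 31.0000 = 64.7590

64.759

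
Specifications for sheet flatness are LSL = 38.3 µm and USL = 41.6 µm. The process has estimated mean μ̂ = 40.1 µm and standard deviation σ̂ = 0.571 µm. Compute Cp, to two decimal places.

0.96

Cp = (USL − LSL) / (6σ̂) = (41.6 − 38.3) / (6 × 0.571) = 3.3000 / 3.4260 = 0.9632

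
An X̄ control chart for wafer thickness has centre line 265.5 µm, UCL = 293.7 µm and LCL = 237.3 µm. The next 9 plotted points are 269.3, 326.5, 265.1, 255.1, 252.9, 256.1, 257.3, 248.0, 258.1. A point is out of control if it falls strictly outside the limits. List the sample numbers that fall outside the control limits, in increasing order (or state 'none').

Compare each point to [237.3, 293.7]: sample 2 = 326.5 > UCL.

2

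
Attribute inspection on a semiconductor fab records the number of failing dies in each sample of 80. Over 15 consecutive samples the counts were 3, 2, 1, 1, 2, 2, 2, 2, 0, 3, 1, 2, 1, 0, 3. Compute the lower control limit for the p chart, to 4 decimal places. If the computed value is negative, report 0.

0.0000

p̄ = Σdᵢ / (k·n) = 25 / (15 × 80) = 0.02083
LCL = p̄ − 3·√(p̄(1−p̄)/n) = 0.02083 − 3 × 0.01597 = -0.02707 → 0 (negative, so LCL = 0)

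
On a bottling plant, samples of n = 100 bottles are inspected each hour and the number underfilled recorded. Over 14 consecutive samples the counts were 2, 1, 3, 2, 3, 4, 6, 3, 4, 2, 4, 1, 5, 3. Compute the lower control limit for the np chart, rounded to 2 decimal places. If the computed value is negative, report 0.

0.00

p̄ = Σdᵢ / (k·n) = 43 / (14 × 100) = 0.03071
LCL = np̄ − 3·√(np̄(1−p̄)) = 3.0714 − 3 × 1.7254 = -2.1048 → 0 (negative, so LCL = 0)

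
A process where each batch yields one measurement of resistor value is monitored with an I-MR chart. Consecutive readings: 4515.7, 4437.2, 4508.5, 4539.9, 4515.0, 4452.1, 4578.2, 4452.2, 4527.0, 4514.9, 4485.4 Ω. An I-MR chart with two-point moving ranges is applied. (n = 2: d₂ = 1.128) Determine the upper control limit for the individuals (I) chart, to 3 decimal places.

4671.921

X̄ = (4515.7 + 4437.2 + 4508.5 + 4539.9 + 4515.0 + 4452.1 + 4578.2 + 4452.2 + 4527.0 + 4514.9 + 4485.4) / 11 = 4502.3727
Moving ranges: 78.5, 71.3, 31.4, 24.9, 62.9, 126.1, 126.0, 74.8, 12.1, 29.5; M̄R̄ = 637.5000 / 10 = 63.7500
UCL = X̄ + 3·M̄R̄/d₂ = 4502.3727 + 3 × 63.7500 / 1.128 = 4671.9206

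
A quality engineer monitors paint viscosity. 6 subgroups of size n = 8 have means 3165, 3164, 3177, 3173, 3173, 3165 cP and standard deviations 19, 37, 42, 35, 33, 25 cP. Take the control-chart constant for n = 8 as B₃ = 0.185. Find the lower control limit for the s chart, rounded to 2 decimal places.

5.89

s̄ = (19 + 37 + 42 + 35 + 33 + 25) / 6 = 31.8333
LCL_s = B₃·s̄ = 0.185 × 31.8333 = 5.8892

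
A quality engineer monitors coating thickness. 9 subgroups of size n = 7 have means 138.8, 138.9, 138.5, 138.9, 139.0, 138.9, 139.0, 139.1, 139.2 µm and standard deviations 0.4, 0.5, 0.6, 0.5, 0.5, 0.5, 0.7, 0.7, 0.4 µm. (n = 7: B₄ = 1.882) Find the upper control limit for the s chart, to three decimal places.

1.004

s̄ = (0.4 + 0.5 + 0.6 + 0.5 + 0.5 + 0.5 + 0.7 + 0.7 + 0.4) / 9 = 0.5333
UCL_s = B₄·s̄ = 1.882 × 0.5333 = 1.0037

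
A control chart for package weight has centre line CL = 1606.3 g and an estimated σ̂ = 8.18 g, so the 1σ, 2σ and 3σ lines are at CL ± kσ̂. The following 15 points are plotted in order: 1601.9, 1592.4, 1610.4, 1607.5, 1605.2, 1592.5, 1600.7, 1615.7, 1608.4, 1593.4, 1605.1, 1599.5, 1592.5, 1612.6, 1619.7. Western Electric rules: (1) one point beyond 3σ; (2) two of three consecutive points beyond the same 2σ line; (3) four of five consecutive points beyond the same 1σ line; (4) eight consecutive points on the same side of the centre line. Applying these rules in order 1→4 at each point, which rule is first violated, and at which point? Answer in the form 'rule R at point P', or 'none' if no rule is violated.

none

Zone of each point (C = within 1σ̂, B = 1σ̂–2σ̂, A = 2σ̂–3σ̂, * = beyond 3σ̂; sign = side of CL): 1:-C, 2:-B, 3:+C, 4:+C, 5:-C, 6:-B, 7:-C, 8:+B, 9:+C, 10:-B, 11:-C, 12:-C, 13:-B, 14:+C, 15:+B
No rule fires across all 15 points.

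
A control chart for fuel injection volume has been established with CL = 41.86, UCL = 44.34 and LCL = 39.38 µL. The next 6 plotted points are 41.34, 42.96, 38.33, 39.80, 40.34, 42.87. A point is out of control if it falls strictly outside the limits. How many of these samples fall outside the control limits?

1

Compare each point to [39.38, 44.34]: sample 3 = 38.33 < LCL.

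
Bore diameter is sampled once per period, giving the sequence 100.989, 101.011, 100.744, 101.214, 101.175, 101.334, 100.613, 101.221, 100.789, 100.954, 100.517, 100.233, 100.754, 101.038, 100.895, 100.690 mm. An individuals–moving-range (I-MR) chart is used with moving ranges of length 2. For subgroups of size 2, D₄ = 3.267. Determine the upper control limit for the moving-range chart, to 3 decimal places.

1.036

Moving ranges: 0.022, 0.267, 0.470, 0.039, 0.159, 0.721, 0.608, 0.432, 0.165, 0.437, 0.284, 0.521, 0.284, 0.143, 0.205; M̄R̄ = 4.7570 / 15 = 0.3171
UCL_MR = D₄·M̄R̄ = 3.267 × 0.3171 = 1.0361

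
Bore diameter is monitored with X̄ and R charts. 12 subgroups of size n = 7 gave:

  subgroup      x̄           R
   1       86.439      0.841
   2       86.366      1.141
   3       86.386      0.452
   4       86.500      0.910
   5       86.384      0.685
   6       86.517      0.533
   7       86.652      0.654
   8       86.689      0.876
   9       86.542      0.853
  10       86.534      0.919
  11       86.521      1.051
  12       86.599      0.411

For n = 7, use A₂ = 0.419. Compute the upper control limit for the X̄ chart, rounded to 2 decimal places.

X̄̄ = (86.439 + 86.366 + 86.386 + 86.500 + 86.384 + 86.517 + 86.652 + 86.689 + 86.542 + 86.534 + 86.521 + 86.599) / 12 = 1038.1290 / 12 = 86.5107
R̄ = (0.841 + 1.141 + 0.452 + 0.910 + 0.685 + 0.533 + 0.654 + 0.876 + 0.853 + 0.919 + 1.051 + 0.411) / 12 = 9.3260 / 12 = 0.7772
UCL = X̄̄ + A₂·R̄ = 86.5107 + 0.419 × 0.7772 = 86.8364

86.84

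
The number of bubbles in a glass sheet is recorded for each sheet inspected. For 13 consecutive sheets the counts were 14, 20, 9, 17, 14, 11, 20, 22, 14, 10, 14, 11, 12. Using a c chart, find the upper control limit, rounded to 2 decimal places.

25.87

c̄ = (14 + 20 + 9 + 17 + 14 + 11 + 20 + 22 + 14 + 10 + 14 + 11 + 12) / 13 = 188 / 13 = 14.4615
UCL = c̄ + 3√c̄ = 14.4615 + 3 × √14.4615 = 14.4615 + 3 × 3.8028 = 25.8700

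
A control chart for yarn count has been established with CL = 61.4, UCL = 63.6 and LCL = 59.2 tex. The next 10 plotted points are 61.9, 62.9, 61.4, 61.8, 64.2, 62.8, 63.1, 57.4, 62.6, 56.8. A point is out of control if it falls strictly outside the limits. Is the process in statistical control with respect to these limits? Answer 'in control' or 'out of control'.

out of control

Compare each point to [59.2, 63.6]: sample 5 = 64.2 > UCL; sample 8 = 57.4 < LCL; sample 10 = 56.8 < LCL.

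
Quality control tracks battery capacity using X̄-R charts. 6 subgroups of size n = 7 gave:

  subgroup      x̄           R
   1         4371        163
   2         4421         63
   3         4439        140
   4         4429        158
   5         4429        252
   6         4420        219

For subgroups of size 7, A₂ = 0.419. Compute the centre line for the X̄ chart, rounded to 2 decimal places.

4418.17

X̄̄ = (4371 + 4421 + 4439 + 4429 + 4429 + 4420) / 6 = 26509.0000 / 6 = 4418.1667
CL = X̄̄ = 4418.1667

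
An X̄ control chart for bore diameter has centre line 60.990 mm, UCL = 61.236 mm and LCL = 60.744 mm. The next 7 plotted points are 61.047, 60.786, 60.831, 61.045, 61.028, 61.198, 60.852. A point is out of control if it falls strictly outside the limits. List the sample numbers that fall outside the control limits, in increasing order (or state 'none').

All 7 points lie within [60.744, 61.236].

none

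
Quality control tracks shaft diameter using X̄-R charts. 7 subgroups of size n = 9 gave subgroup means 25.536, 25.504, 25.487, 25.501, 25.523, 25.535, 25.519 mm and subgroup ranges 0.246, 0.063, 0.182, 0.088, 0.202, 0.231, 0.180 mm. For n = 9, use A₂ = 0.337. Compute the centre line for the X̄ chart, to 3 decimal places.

25.515

X̄̄ = (25.536 + 25.504 + 25.487 + 25.501 + 25.523 + 25.535 + 25.519) / 7 = 178.6050 / 7 = 25.5150
CL = X̄̄ = 25.5150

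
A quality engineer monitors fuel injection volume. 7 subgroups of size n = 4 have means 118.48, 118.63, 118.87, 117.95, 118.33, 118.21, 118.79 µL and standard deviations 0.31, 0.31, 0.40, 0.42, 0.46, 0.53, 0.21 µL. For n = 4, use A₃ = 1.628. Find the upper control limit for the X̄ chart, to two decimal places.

X̄̄ = (118.48 + 118.63 + 118.87 + 117.95 + 118.33 + 118.21 + 118.79) / 7 = 118.4657
s̄ = (0.31 + 0.31 + 0.40 + 0.42 + 0.46 + 0.53 + 0.21) / 7 = 0.3771
UCL = X̄̄ + A₃·s̄ = 118.4657 + 1.628 × 0.3771 = 119.0797

119.08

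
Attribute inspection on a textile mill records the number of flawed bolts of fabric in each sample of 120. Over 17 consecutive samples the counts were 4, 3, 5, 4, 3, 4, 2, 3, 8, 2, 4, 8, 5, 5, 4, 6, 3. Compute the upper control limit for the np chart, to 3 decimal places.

10.399

p̄ = Σdᵢ / (k·n) = 73 / (17 × 120) = 0.03578
UCL = np̄ + 3·√(np̄(1−p̄)) = 4.2941 + 3 × √(4.2941×0.96422) = 4.2941 + 3 × 2.0348 = 10.3986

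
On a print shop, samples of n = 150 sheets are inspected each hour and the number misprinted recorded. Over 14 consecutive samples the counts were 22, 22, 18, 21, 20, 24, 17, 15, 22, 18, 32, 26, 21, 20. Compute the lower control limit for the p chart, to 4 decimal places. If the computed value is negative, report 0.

p̄ = Σdᵢ / (k·n) = 298 / (14 × 150) = 0.14190
LCL = p̄ − 3·√(p̄(1−p̄)/n) = 0.14190 − 3 × 0.02849 = 0.05643

0.0564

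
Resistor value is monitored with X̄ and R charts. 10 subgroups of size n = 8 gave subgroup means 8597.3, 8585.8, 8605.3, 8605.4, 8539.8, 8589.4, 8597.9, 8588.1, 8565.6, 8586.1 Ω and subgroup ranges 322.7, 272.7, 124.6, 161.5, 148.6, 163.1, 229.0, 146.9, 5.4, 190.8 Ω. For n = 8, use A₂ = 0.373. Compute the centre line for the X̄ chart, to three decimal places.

8586.070

X̄̄ = (8597.3 + 8585.8 + 8605.3 + 8605.4 + 8539.8 + 8589.4 + 8597.9 + 8588.1 + 8565.6 + 8586.1) / 10 = 85860.7000 / 10 = 8586.0700
CL = X̄̄ = 8586.0700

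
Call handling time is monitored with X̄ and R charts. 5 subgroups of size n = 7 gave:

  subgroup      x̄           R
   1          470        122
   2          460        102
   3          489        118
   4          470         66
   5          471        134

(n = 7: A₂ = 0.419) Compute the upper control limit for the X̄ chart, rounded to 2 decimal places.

X̄̄ = (470 + 460 + 489 + 470 + 471) / 5 = 2360.0000 / 5 = 472.0000
R̄ = (122 + 102 + 118 + 66 + 134) / 5 = 542.0000 / 5 = 108.4000
UCL = X̄̄ + A₂·R̄ = 472.0000 + 0.419 × 108.4000 = 517.4196

517.42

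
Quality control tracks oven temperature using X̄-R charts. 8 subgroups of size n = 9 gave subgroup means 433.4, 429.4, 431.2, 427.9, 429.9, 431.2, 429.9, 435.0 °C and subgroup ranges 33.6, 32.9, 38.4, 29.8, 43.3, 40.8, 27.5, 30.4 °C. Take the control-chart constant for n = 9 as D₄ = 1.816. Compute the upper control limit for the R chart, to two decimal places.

62.81

R̄ = (33.6 + 32.9 + 38.4 + 29.8 + 43.3 + 40.8 + 27.5 + 30.4) / 8 = 276.7000 / 8 = 34.5875
UCL_R = D₄·R̄ = 1.816 × 34.5875 = 62.8109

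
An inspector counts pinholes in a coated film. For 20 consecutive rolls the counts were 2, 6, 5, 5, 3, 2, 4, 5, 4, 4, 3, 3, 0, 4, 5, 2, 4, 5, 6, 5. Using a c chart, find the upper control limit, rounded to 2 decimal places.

c̄ = (2 + 6 + 5 + 5 + 3 + 2 + 4 + 5 + 4 + 4 + 3 + 3 + 0 + 4 + 5 + 2 + 4 + 5 + 6 + 5) / 20 = 77 / 20 = 3.8500
UCL = c̄ + 3√c̄ = 3.8500 + 3 × √3.8500 = 3.8500 + 3 × 1.9621 = 9.7364

9.74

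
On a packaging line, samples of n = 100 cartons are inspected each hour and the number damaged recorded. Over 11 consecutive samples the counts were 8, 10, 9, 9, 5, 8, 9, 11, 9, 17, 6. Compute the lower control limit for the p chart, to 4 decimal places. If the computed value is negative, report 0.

p̄ = Σdᵢ / (k·n) = 101 / (11 × 100) = 0.09182
LCL = p̄ − 3·√(p̄(1−p̄)/n) = 0.09182 − 3 × 0.02888 = 0.00519

0.0052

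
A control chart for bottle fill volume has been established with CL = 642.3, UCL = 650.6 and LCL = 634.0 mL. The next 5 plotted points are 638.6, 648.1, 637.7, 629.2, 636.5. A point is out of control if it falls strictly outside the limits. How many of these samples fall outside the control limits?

Compare each point to [634.0, 650.6]: sample 4 = 629.2 < LCL.

1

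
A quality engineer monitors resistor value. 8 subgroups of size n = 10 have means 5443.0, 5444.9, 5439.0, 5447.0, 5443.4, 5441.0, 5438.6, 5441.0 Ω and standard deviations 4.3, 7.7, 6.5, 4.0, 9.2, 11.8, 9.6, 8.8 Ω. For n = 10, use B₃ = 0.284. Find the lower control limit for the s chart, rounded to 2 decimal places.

2.20

s̄ = (4.3 + 7.7 + 6.5 + 4.0 + 9.2 + 11.8 + 9.6 + 8.8) / 8 = 7.7375
LCL_s = B₃·s̄ = 0.284 × 7.7375 = 2.1974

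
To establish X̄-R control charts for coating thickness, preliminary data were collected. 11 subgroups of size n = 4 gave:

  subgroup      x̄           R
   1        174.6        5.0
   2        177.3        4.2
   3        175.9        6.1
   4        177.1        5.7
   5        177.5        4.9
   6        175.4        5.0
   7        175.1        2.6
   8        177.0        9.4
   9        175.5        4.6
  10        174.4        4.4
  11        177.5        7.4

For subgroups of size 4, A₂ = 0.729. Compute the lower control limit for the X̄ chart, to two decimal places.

X̄̄ = (174.6 + 177.3 + 175.9 + 177.1 + 177.5 + 175.4 + 175.1 + 177.0 + 175.5 + 174.4 + 177.5) / 11 = 1937.3000 / 11 = 176.1182
R̄ = (5.0 + 4.2 + 6.1 + 5.7 + 4.9 + 5.0 + 2.6 + 9.4 + 4.6 + 4.4 + 7.4) / 11 = 59.3000 / 11 = 5.3909
LCL = X̄̄ − A₂·R̄ = 176.1182 − 0.729 × 5.3909 = 172.1882

172.19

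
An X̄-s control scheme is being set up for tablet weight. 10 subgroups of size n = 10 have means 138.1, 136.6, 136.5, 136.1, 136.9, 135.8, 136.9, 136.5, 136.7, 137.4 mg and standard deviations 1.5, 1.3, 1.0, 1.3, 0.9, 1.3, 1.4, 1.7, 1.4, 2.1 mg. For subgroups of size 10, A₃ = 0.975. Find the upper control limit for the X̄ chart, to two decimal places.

138.11

X̄̄ = (138.1 + 136.6 + 136.5 + 136.1 + 136.9 + 135.8 + 136.9 + 136.5 + 136.7 + 137.4) / 10 = 136.7500
s̄ = (1.5 + 1.3 + 1.0 + 1.3 + 0.9 + 1.3 + 1.4 + 1.7 + 1.4 + 2.1) / 10 = 1.3900
UCL = X̄̄ + A₃·s̄ = 136.7500 + 0.975 × 1.3900 = 138.1053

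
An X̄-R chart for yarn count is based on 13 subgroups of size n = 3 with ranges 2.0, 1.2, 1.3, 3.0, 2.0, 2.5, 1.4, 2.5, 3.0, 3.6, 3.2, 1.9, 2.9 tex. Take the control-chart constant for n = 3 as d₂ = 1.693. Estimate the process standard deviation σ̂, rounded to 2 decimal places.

R̄ = (2.0 + 1.2 + 1.3 + 3.0 + 2.0 + 2.5 + 1.4 + 2.5 + 3.0 + 3.6 + 3.2 + 1.9 + 2.9) / 13 = 2.3462
σ̂ = R̄ / d₂ = 2.3462 / 1.693 = 1.3858

1.39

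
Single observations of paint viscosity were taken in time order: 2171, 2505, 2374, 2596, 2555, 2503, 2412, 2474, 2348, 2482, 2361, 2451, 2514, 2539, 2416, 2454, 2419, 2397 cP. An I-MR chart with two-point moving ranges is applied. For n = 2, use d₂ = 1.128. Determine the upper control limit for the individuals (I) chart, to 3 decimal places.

X̄ = (2171 + 2505 + 2374 + 2596 + 2555 + 2503 + 2412 + 2474 + 2348 + 2482 + 2361 + 2451 + 2514 + 2539 + 2416 + 2454 + 2419 + 2397) / 18 = 2442.8333
Moving ranges: 334, 131, 222, 41, 52, 91, 62, 126, 134, 121, 90, 63, 25, 123, 38, 35, 22; M̄R̄ = 1710.0000 / 17 = 100.5882
UCL = X̄ + 3·M̄R̄/d₂ = 2442.8333 + 3 × 100.5882 / 1.128 = 2710.3552

2710.355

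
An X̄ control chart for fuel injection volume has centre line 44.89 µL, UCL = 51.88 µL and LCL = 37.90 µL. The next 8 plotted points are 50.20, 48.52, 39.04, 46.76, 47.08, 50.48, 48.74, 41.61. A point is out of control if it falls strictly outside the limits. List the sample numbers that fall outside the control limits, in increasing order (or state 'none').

none

All 8 points lie within [37.90, 51.88].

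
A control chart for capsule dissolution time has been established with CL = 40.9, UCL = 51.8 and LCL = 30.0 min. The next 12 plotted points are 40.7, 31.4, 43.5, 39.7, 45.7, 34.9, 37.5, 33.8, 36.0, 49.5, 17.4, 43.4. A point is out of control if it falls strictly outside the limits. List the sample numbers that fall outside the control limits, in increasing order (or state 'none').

Compare each point to [30.0, 51.8]: sample 11 = 17.4 < LCL.

11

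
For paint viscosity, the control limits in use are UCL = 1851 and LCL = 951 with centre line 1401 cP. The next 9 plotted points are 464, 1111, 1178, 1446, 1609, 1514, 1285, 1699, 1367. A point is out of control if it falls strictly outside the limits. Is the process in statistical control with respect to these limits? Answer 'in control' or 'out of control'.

out of control

Compare each point to [951, 1851]: sample 1 = 464 < LCL.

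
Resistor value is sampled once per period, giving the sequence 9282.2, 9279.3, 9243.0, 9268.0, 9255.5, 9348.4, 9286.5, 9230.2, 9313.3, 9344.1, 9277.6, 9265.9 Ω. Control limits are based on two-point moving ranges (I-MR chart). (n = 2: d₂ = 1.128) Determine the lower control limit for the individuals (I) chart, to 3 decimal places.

X̄ = (9282.2 + 9279.3 + 9243.0 + 9268.0 + 9255.5 + 9348.4 + 9286.5 + 9230.2 + 9313.3 + 9344.1 + 9277.6 + 9265.9) / 12 = 9282.8333
Moving ranges: 2.9, 36.3, 25.0, 12.5, 92.9, 61.9, 56.3, 83.1, 30.8, 66.5, 11.7; M̄R̄ = 479.9000 / 11 = 43.6273
LCL = X̄ − 3·M̄R̄/d₂ = 9282.8333 − 3 × 43.6273 / 1.128 = 9166.8034

9166.803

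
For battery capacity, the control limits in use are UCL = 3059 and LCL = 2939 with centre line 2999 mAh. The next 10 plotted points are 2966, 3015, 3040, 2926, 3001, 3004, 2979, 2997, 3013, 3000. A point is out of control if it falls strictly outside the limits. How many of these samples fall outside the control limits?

Compare each point to [2939, 3059]: sample 4 = 2926 < LCL.

1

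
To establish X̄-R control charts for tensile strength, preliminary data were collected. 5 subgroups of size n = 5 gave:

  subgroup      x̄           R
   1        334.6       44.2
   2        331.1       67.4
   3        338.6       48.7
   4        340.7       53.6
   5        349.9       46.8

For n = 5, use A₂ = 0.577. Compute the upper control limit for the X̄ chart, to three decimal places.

X̄̄ = (334.6 + 331.1 + 338.6 + 340.7 + 349.9) / 5 = 1694.9000 / 5 = 338.9800
R̄ = (44.2 + 67.4 + 48.7 + 53.6 + 46.8) / 5 = 260.7000 / 5 = 52.1400
UCL = X̄̄ + A₂·R̄ = 338.9800 + 0.577 × 52.1400 = 369.0648

369.065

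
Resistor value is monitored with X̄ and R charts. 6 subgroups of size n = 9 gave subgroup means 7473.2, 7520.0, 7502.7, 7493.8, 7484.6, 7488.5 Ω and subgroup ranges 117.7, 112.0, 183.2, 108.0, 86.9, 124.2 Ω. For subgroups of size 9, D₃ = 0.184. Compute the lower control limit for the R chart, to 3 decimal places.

22.448

R̄ = (117.7 + 112.0 + 183.2 + 108.0 + 86.9 + 124.2) / 6 = 732.0000 / 6 = 122.0000
LCL_R = D₃·R̄ = 0.184 × 122.0000 = 22.4480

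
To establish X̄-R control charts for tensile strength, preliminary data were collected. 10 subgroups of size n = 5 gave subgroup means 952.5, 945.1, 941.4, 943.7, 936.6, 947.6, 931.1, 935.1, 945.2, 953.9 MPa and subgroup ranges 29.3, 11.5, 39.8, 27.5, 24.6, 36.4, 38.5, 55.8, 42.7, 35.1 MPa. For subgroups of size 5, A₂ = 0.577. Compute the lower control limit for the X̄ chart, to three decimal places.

923.533

X̄̄ = (952.5 + 945.1 + 941.4 + 943.7 + 936.6 + 947.6 + 931.1 + 935.1 + 945.2 + 953.9) / 10 = 9432.2000 / 10 = 943.2200
R̄ = (29.3 + 11.5 + 39.8 + 27.5 + 24.6 + 36.4 + 38.5 + 55.8 + 42.7 + 35.1) / 10 = 341.2000 / 10 = 34.1200
LCL = X̄̄ − A₂·R̄ = 943.2200 − 0.577 × 34.1200 = 923.5328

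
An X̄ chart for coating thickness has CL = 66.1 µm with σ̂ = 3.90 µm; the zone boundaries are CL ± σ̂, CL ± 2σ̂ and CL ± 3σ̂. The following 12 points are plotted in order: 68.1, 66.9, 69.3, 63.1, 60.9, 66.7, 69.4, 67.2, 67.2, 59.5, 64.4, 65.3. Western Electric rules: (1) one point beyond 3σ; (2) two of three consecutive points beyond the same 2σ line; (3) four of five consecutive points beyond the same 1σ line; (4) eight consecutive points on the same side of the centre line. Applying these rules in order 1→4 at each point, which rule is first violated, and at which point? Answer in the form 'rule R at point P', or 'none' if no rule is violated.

Zone of each point (C = within 1σ̂, B = 1σ̂–2σ̂, A = 2σ̂–3σ̂, * = beyond 3σ̂; sign = side of CL): 1:+C, 2:+C, 3:+C, 4:-C, 5:-B, 6:+C, 7:+C, 8:+C, 9:+C, 10:-B, 11:-C, 12:-C
No rule fires across all 12 points.

none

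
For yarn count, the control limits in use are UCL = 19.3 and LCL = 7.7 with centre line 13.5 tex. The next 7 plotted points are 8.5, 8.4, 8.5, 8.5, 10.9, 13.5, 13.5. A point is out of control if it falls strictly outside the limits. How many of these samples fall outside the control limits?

All 7 points lie within [7.7, 19.3].

0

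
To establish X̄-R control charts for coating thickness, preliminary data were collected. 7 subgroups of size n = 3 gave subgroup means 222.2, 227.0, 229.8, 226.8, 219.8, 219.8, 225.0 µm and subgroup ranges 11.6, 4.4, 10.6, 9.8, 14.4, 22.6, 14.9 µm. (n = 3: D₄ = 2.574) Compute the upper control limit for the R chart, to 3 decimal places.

R̄ = (11.6 + 4.4 + 10.6 + 9.8 + 14.4 + 22.6 + 14.9) / 7 = 88.3000 / 7 = 12.6143
UCL_R = D₄·R̄ = 2.574 × 12.6143 = 32.4692

32.469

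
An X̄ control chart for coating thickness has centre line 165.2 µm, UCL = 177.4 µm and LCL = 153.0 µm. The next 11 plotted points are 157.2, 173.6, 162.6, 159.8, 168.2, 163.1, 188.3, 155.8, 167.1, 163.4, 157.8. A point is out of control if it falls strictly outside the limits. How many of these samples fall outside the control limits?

Compare each point to [153.0, 177.4]: sample 7 = 188.3 > UCL.

1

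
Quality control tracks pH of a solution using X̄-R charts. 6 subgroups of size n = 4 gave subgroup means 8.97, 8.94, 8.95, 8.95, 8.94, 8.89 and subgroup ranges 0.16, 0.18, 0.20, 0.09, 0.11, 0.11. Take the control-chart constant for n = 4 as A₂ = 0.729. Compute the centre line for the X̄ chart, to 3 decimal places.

X̄̄ = (8.97 + 8.94 + 8.95 + 8.95 + 8.94 + 8.89) / 6 = 53.6400 / 6 = 8.9400
CL = X̄̄ = 8.9400

8.940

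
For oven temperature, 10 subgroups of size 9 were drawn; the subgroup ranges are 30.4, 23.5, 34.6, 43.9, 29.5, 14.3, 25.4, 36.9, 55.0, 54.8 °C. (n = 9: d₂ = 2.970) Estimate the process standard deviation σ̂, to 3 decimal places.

11.727

R̄ = (30.4 + 23.5 + 34.6 + 43.9 + 29.5 + 14.3 + 25.4 + 36.9 + 55.0 + 54.8) / 10 = 34.8300
σ̂ = R̄ / d₂ = 34.8300 / 2.970 = 11.7273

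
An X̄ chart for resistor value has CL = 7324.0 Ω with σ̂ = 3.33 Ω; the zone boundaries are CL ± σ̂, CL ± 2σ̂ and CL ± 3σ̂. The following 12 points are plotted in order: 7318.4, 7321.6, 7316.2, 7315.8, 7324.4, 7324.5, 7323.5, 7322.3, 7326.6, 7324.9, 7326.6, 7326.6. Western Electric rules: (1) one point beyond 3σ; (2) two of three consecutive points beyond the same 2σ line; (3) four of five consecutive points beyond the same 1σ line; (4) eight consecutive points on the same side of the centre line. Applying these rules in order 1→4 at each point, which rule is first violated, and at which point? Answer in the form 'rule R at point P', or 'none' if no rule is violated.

Zone of each point (C = within 1σ̂, B = 1σ̂–2σ̂, A = 2σ̂–3σ̂, * = beyond 3σ̂; sign = side of CL): 1:-B, 2:-C, 3:-A, 4:-A, 5:+C, 6:+C, 7:-C, 8:-C, 9:+C, 10:+C, 11:+C, 12:+C
Rule 2 (two of three consecutive points beyond the same 2σ limit) is satisfied at point 4.

rule 2 at point 4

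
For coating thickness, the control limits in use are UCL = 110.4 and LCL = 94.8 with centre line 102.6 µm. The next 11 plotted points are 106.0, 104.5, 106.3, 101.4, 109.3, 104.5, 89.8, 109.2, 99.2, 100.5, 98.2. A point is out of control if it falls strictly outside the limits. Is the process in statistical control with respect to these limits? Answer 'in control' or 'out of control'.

Compare each point to [94.8, 110.4]: sample 7 = 89.8 < LCL.

out of control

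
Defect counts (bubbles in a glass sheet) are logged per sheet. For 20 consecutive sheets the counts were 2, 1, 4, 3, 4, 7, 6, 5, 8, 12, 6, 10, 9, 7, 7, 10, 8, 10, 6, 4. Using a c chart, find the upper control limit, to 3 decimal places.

c̄ = (2 + 1 + 4 + 3 + 4 + 7 + 6 + 5 + 8 + 12 + 6 + 10 + 9 + 7 + 7 + 10 + 8 + 10 + 6 + 4) / 20 = 129 / 20 = 6.4500
UCL = c̄ + 3√c̄ = 6.4500 + 3 × √6.4500 = 6.4500 + 3 × 2.5397 = 14.0691

14.069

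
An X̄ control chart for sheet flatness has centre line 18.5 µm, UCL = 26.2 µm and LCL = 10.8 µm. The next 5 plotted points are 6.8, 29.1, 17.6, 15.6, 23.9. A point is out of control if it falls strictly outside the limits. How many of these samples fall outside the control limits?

Compare each point to [10.8, 26.2]: sample 1 = 6.8 < LCL; sample 2 = 29.1 > UCL.

2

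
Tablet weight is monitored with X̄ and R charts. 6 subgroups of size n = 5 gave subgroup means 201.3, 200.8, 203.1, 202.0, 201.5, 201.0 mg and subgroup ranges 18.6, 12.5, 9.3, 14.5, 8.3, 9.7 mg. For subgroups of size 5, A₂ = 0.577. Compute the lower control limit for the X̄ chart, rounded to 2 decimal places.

X̄̄ = (201.3 + 200.8 + 203.1 + 202.0 + 201.5 + 201.0) / 6 = 1209.7000 / 6 = 201.6167
R̄ = (18.6 + 12.5 + 9.3 + 14.5 + 8.3 + 9.7) / 6 = 72.9000 / 6 = 12.1500
LCL = X̄̄ − A₂·R̄ = 201.6167 − 0.577 × 12.1500 = 194.6061

194.61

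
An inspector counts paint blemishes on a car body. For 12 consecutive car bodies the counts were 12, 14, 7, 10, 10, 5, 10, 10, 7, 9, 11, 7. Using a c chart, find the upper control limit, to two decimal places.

18.50

c̄ = (12 + 14 + 7 + 10 + 10 + 5 + 10 + 10 + 7 + 9 + 11 + 7) / 12 = 112 / 12 = 9.3333
UCL = c̄ + 3√c̄ = 9.3333 + 3 × √9.3333 = 9.3333 + 3 × 3.0551 = 18.4985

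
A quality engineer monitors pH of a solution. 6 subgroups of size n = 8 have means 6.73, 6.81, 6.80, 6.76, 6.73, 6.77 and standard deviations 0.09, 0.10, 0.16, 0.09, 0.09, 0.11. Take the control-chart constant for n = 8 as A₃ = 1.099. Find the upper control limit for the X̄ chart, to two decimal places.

X̄̄ = (6.73 + 6.81 + 6.80 + 6.76 + 6.73 + 6.77) / 6 = 6.7667
s̄ = (0.09 + 0.10 + 0.16 + 0.09 + 0.09 + 0.11) / 6 = 0.1067
UCL = X̄̄ + A₃·s̄ = 6.7667 + 1.099 × 0.1067 = 6.8839

6.88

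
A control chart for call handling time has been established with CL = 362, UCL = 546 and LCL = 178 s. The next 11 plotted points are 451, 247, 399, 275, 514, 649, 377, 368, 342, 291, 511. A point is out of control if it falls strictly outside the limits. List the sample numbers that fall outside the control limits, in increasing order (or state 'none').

Compare each point to [178, 546]: sample 6 = 649 > UCL.

6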